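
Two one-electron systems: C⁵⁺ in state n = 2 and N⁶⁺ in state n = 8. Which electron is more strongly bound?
C⁵⁺ at n = 2 (E = -122.451 eV)

Using E_n = -13.6057 Z² / n² eV:

C⁵⁺ (Z = 6) at n = 2:
E = -13.6057 × 6² / 2² = -13.6057 × 36 / 4 = -122.451300 eV

N⁶⁺ (Z = 7) at n = 8:
E = -13.6057 × 7² / 8² = -13.6057 × 49 / 64 = -10.416864 eV

Since -122.451300 eV < -10.416864 eV,
C⁵⁺ at n = 2 is more tightly bound (requires more energy to ionize).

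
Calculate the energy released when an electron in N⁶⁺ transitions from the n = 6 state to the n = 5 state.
8.1483 eV

The energy levels are E_n = -13.6057 Z² eV / n².

Energy at n = 6: E_6 = -13.6057 × 7² / 6² = -18.5188694 eV
Energy at n = 5: E_5 = -13.6057 × 7² / 5² = -26.6671720 eV

For emission (electron falling to lower state), the photon energy is:
E_photon = E_6 - E_5 = |-18.5188694 - (-26.6671720)|
E_photon = 8.1483 eV

This energy is carried away by the emitted photon.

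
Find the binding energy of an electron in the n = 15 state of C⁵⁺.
2.17691 eV

The ionization energy is the energy needed to remove the electron completely (n → ∞).

For a hydrogen-like ion with Z = 6, E_n = -13.6057 Z² / n² eV.

At n = 15: E_15 = -13.6057 × 6² / 15² = -2.17691200 eV
At n = ∞: E_∞ = 0 eV

Ionization energy = E_∞ - E_15 = 0 - (-2.17691200) = 2.17691200 eV
Ionization energy ≈ 2.17691 eV

This is also called the binding energy of the electron in state n = 15.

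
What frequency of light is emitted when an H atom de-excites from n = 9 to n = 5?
9.098e+13 Hz

First, find the transition energy:
E_9 = -13.6057 / 9² = -0.1679716 eV
E_5 = -13.6057 / 5² = -0.5442280 eV
|ΔE| = |E_5 - E_9| = 0.3762564 eV

Convert to Joules: E = 0.3762564 eV × (1.602177 × 10⁻¹⁹ J/eV) = 6.02829e-20 J

Using E = hf:
f = E/h = 6.02829e-20 J / (6.62607 × 10⁻³⁴ J·s)
f = 9.098e+13 Hz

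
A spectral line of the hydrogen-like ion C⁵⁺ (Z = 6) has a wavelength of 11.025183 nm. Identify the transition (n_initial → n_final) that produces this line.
n = 7 → n = 2

First, find the photon energy from the wavelength (hc = 1239.84 eV·nm):
E = hc/λ = 1239.84 eV·nm / 11.025183 nm = 112.45528 eV

The energy levels of C⁵⁺ satisfy E_n = -13.6057 × 6² / n² eV, so an emission n_i → n_f releases
ΔE = 13.6057 × 6² × (1/n_f² − 1/n_i²) eV.

Setting ΔE equal to the photon energy:
1/n_f² − 1/n_i² = 112.45528 / (13.6057 × 6²) = 0.22959185

Since 1/n_i² must be positive, we need 1/n_f² > 0.22959185, i.e. n_f ≤ 2. For each allowed n_f, solve n_i = (1/n_f² − 0.22959185)^(−1/2) and check whether it is a whole number:
  n_f = 1: 1/n_i² = 1.00000000 − 0.22959185 = 0.77040815 → n_i = 1.139  (not an integer) ✗
  n_f = 2: 1/n_i² = 0.25000000 − 0.22959185 = 0.02040815 → n_i = 7.000  → integer, n_i = 7 ✓

Only n_f = 2 gives an integer upper level, n_i = 7.

The transition is from n = 7 to n = 2 (emission).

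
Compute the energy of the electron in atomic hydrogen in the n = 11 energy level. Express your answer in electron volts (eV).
-0.112444 eV

The energy levels of a hydrogen-like atom are given by:
E_n = -13.6057 eV / n²

For n = 11:
E_11 = -13.6057 eV / 11²
E_11 = -13.6057 eV / 121
E_11 = -0.112444 eV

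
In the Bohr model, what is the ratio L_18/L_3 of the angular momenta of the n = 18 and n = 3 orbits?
6.0000

In the Bohr model, L_n = nℏ, so the ratio is purely the ratio of quantum numbers:

L_18/L_3 = 18ℏ / 3ℏ = 18/3 = 6.0000

The angular momentum scales linearly with n.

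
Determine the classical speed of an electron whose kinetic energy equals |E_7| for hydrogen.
3.1253e+05 m/s (or 0.1042% of c)

The binding energy at n = 7 for hydrogen is:
E_7 = -13.6057/7² = -0.27766735 eV
|E_7| = 0.27766735 eV

Convert to Joules:
KE = 0.27766735 eV × (1.602177 × 10⁻¹⁹ J/eV) = 4.448722e-20 J

Using KE = ½mv²:
v = √(2·KE/m_e)
v = √(2 × 4.448722e-20 J / 9.10938 × 10⁻³¹ kg)
v = 3.1253e+05 m/s

This is approximately 0.1042% the speed of light.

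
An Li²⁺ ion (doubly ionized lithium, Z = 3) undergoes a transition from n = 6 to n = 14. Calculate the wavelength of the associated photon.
446.52 nm

First, find the transition energy using E_n = -13.6057 Z² / n² eV:
E_6 = -13.6057 × 3² / 6² = -3.401425 eV
E_14 = -13.6057 × 3² / 14² = -0.624752 eV

Photon energy: |ΔE| = |E_14 - E_6| = 2.776673 eV

Convert to wavelength using E = hc/λ with hc = 1239.84 eV·nm:
λ = hc/E = 1239.84 eV·nm / 2.776673 eV
λ = 446.52 nm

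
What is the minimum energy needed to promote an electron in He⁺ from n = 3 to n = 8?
5.19662 eV

The energy levels of a hydrogen-like atom are E_n = -13.6057 Z² eV / n².

Energy at n = 3: E_3 = -13.6057 × 2² / 3² = -6.04697778 eV
Energy at n = 8: E_8 = -13.6057 × 2² / 8² = -0.85035625 eV

The excitation energy is the difference:
ΔE = E_8 - E_3
ΔE = -0.85035625 - (-6.04697778)
ΔE = 5.19662 eV

Since this is positive, energy must be absorbed (photon absorption).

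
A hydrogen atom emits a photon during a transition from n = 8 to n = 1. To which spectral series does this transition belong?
Lyman series

The spectral series in hydrogen are named based on the final (lower) energy level:
- Lyman series: n_final = 1 (ultraviolet)
- Balmer series: n_final = 2 (visible/near-UV)
- Paschen series: n_final = 3 (infrared)
- Brackett series: n_final = 4 (infrared)
- Pfund series: n_final = 5 (far infrared)

Since this transition ends at n = 1, it belongs to the Lyman series.

For reference, this 8 → 1 line has photon energy
ΔE = 13.6057 eV × (1/1² - 1/8²) = 13.39311 eV,
corresponding to wavelength λ = hc/ΔE = 1239.84 eV·nm / 13.39311 eV = 92.573 nm in the ultraviolet region.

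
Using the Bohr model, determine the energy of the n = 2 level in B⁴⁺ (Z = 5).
-85.03563 eV

For hydrogen-like ions, the energy levels scale with Z²:
E_n = -13.6057 Z² / n² eV

For B⁴⁺ (Z = 5) at n = 2:
E_2 = -13.6057 × 5² / 2²
E_2 = -13.6057 × 25 / 4
E_2 = -340.1425 / 4
E_2 = -85.03563 eV

The energy is 25 times more negative than hydrogen at the same n due to the stronger nuclear charge.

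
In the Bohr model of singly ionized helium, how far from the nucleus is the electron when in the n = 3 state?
0.2381 nm (or 2.3813 Å)

The Bohr radius formula is:
r_n = n² a₀ / Z

where a₀ = 0.0529177 nm is the Bohr radius.

For He⁺ (Z = 2) at n = 3:
r_3 = 3² × 0.0529177 nm / 2
r_3 = 9 × 0.0529177 nm / 2
r_3 = 0.47626 nm / 2
r_3 = 0.2381 nm

The electron orbits at approximately 0.2381 nm from the nucleus.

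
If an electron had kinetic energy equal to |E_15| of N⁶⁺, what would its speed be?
1.021e+06 m/s (or 0.34% of c)

The binding energy at n = 15 for N⁶⁺ is:
E_15 = -13.6057 × 7²/15² = -2.963019 eV
|E_15| = 2.963019 eV

Convert to Joules:
KE = 2.963019 eV × (1.602177 × 10⁻¹⁹ J/eV) = 4.74728e-19 J

Using KE = ½mv²:
v = √(2·KE/m_e)
v = √(2 × 4.74728e-19 J / 9.10938 × 10⁻³¹ kg)
v = 1.021e+06 m/s

This is approximately 0.34% the speed of light.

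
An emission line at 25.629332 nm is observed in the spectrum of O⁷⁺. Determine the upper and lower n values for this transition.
n = 12 → n = 4

First, find the photon energy from the wavelength (hc = 1239.84 eV·nm):
E = hc/λ = 1239.84 eV·nm / 25.629332 nm = 48.375822 eV

The energy levels of O⁷⁺ satisfy E_n = -13.6057 × 8² / n² eV, so an emission n_i → n_f releases
ΔE = 13.6057 × 8² × (1/n_f² − 1/n_i²) eV.

Setting ΔE equal to the photon energy:
1/n_f² − 1/n_i² = 48.375822 / (13.6057 × 8²) = 0.055555555

Since 1/n_i² must be positive, we need 1/n_f² > 0.055555555, i.e. n_f ≤ 4. For each allowed n_f, solve n_i = (1/n_f² − 0.055555555)^(−1/2) and check whether it is a whole number:
  n_f = 1: 1/n_i² = 1.000000000 − 0.055555555 = 0.944444445 → n_i = 1.029  (not an integer) ✗
  n_f = 2: 1/n_i² = 0.250000000 − 0.055555555 = 0.194444445 → n_i = 2.268  (not an integer) ✗
  n_f = 3: 1/n_i² = 0.111111111 − 0.055555555 = 0.055555556 → n_i = 4.243  (not an integer) ✗
  n_f = 4: 1/n_i² = 0.062500000 − 0.055555555 = 0.006944445 → n_i = 12.000  → integer, n_i = 12 ✓

Only n_f = 4 gives an integer upper level, n_i = 12.

The transition is from n = 12 to n = 4 (emission).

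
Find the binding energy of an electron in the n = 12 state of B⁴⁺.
2.3621 eV

The ionization energy is the energy needed to remove the electron completely (n → ∞).

For a hydrogen-like ion with Z = 5, E_n = -13.6057 Z² / n² eV.

At n = 12: E_12 = -13.6057 × 5² / 12² = -2.3621007 eV
At n = ∞: E_∞ = 0 eV

Ionization energy = E_∞ - E_12 = 0 - (-2.3621007) = 2.3621007 eV
Ionization energy ≈ 2.3621 eV

This is also called the binding energy of the electron in state n = 12.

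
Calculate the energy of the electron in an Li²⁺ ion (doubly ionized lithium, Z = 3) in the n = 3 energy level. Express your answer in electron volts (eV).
-13.6057 eV

The energy levels of a hydrogen-like atom are given by:
E_n = -13.6057 Z² / n² eV  (with Z = 3 for Li²⁺)

For n = 3:
E_3 = -13.6057 × 3² / 3²
E_3 = -13.6057 × 9 / 9
E_3 = -13.6057 eV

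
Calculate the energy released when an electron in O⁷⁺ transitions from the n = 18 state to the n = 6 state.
21.50037 eV

The energy levels are E_n = -13.6057 Z² eV / n².

Energy at n = 18: E_18 = -13.6057 × 8² / 18² = -2.68754568 eV
Energy at n = 6: E_6 = -13.6057 × 8² / 6² = -24.18791111 eV

For emission (electron falling to lower state), the photon energy is:
E_photon = E_18 - E_6 = |-2.68754568 - (-24.18791111)|
E_photon = 21.50037 eV

This energy is carried away by the emitted photon.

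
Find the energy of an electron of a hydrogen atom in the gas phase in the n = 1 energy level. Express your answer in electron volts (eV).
-13.606 eV

The energy levels of a hydrogen-like atom are given by:
E_n = -13.6057 eV / n²

For n = 1:
E_1 = -13.6057 eV / 1²
E_1 = -13.6057 eV / 1
E_1 = -13.606 eV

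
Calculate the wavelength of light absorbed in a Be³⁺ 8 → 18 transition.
454.231 nm

First, find the transition energy using E_n = -13.6057 Z² / n² eV:
E_8 = -13.6057 × 4² / 8² = -3.4014250 eV
E_18 = -13.6057 × 4² / 18² = -0.6718864 eV

Photon energy: |ΔE| = |E_18 - E_8| = 2.7295386 eV

Convert to wavelength using E = hc/λ with hc = 1239.84 eV·nm:
λ = hc/E = 1239.84 eV·nm / 2.7295386 eV
λ = 454.231 nm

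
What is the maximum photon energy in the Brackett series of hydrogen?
0.8504 eV

The series limit corresponds to the transition from n = ∞ to n = 4.
This is the highest energy (shortest wavelength) transition in the Brackett series.

E_∞ = 0 eV
E_4 = -13.6057 / 4² = -0.8504 eV

Energy at series limit:
ΔE = E_∞ - E_4 = 0 - (-0.8504) = 0.8504 eV

This energy equals the ionization energy from the n = 4 state of hydrogen.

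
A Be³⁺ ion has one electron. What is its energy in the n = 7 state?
-4.442678 eV

For hydrogen-like ions, the energy levels scale with Z²:
E_n = -13.6057 Z² / n² eV

For Be³⁺ (Z = 4) at n = 7:
E_7 = -13.6057 × 4² / 7²
E_7 = -13.6057 × 16 / 49
E_7 = -217.6912 / 49
E_7 = -4.442678 eV

The energy is 16 times more negative than hydrogen at the same n due to the stronger nuclear charge.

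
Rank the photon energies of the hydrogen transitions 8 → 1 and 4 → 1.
8 → 1

Calculate the energy for each transition:

Transition 8 → 1:
ΔE₁ = |E_1 - E_8| = |-13.6057/1² - (-13.6057/8²)|
ΔE₁ = |-13.60570000000 - (-0.21258906250)| = 13.39311094 eV

Transition 4 → 1:
ΔE₂ = |E_1 - E_4| = |-13.6057/1² - (-13.6057/4²)|
ΔE₂ = |-13.60570000000 - (-0.85035625000)| = 12.75534375 eV

Since 13.39311094 eV > 12.75534375 eV, the transition 8 → 1 emits the more energetic photon.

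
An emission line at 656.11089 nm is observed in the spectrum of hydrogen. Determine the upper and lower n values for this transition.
n = 3 → n = 2

First, find the photon energy from the wavelength (hc = 1239.84 eV·nm):
E = hc/λ = 1239.84 eV·nm / 656.11089 nm = 1.8896806 eV

The energy levels of hydrogen satisfy E_n = -13.6057 / n² eV, so an emission n_i → n_f releases
ΔE = 13.6057 × (1/n_f² − 1/n_i²) eV.

Setting ΔE equal to the photon energy:
1/n_f² − 1/n_i² = 1.8896806 / 13.6057 = 0.13888889

Since 1/n_i² must be positive, we need 1/n_f² > 0.13888889, i.e. n_f ≤ 2. For each allowed n_f, solve n_i = (1/n_f² − 0.13888889)^(−1/2) and check whether it is a whole number:
  n_f = 1: 1/n_i² = 1.00000000 − 0.13888889 = 0.86111111 → n_i = 1.078  (not an integer) ✗
  n_f = 2: 1/n_i² = 0.25000000 − 0.13888889 = 0.11111111 → n_i = 3.000  → integer, n_i = 3 ✓

Only n_f = 2 gives an integer upper level, n_i = 3.

The transition is from n = 3 to n = 2 (emission).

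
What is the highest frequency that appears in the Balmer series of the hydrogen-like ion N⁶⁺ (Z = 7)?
4.0301e+16 Hz

The series limit corresponds to the transition from n = ∞ to n = 2.
This is the highest energy (shortest wavelength) transition in the Balmer series.

E_∞ = 0 eV
E_2 = -13.6057 × 7² / 2² = -166.66983 eV

Energy at series limit:
ΔE = E_∞ - E_2 = 0 - (-166.66983) = 166.66983 eV
E = 166.66983 eV × (1.602177 × 10⁻¹⁹ J/eV) = 2.670346e-17 J
f = E/h = 2.670346e-17 J / (6.62607 × 10⁻³⁴ J·s) = 4.0301e+16 Hz

This energy equals the ionization energy from the n = 2 state of N⁶⁺.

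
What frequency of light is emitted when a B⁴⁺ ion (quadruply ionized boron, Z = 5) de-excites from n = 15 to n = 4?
4.77484e+15 Hz

First, find the transition energy:
E_15 = -13.6057 × 5² / 15² = -1.5117444 eV
E_4 = -13.6057 × 5² / 4² = -21.2589063 eV
|ΔE| = |E_4 - E_15| = 19.7471619 eV

Convert to Joules: E = 19.7471619 eV × (1.602177 × 10⁻¹⁹ J/eV) = 3.1638449e-18 J

Using E = hf:
f = E/h = 3.1638449e-18 J / (6.62607 × 10⁻³⁴ J·s)
f = 4.77484e+15 Hz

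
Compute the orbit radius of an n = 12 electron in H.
7.6202 nm (or 76.2015 Å)

The Bohr radius formula is:
r_n = n² a₀ / Z

where a₀ = 0.0529177 nm is the Bohr radius.

For H (Z = 1) at n = 12:
r_12 = 12² × 0.0529177 nm / 1
r_12 = 144 × 0.0529177 nm / 1
r_12 = 7.62015 nm / 1
r_12 = 7.6202 nm

The electron orbits at approximately 7.6202 nm from the nucleus.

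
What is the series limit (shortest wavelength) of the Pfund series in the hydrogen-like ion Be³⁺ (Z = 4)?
142.39 nm

The series limit corresponds to the transition from n = ∞ to n = 5.
This is the highest energy (shortest wavelength) transition in the Pfund series.

E_∞ = 0 eV
E_5 = -13.6057 × 4² / 5² = -8.707648 eV

Energy at series limit:
ΔE = E_∞ - E_5 = 0 - (-8.707648) = 8.707648 eV
λ = hc/E = 1239.84 eV·nm / 8.707648 eV = 142.39 nm

This energy equals the ionization energy from the n = 5 state of Be³⁺.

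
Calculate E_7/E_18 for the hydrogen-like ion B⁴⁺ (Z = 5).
6.61224

Using E_n = -13.6057 Z² / n² eV with Z = 5:

E_7 = -13.6057 × 5² / 7² = -340.1425 / 49 = -6.94168367347 eV
E_18 = -13.6057 × 5² / 18² = -340.1425 / 324 = -1.04982253086 eV

The ratio is:
E_7/E_18 = (-6.94168367347) / (-1.04982253086)
E_7/E_18 = (-340.1425/49) / (-340.1425/324)
E_7/E_18 = 324/49
E_7/E_18 = 6.61224
(Note: the Z² factors cancel in the ratio.)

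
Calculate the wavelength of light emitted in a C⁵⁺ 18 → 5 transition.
68.57 nm

First, find the transition energy using E_n = -13.6057 Z² / n² eV:
E_18 = -13.6057 × 6² / 18² = -1.5117 eV
E_5 = -13.6057 × 6² / 5² = -19.5922 eV

Photon energy: |ΔE| = |E_5 - E_18| = 18.0805 eV

Convert to wavelength using E = hc/λ with hc = 1239.84 eV·nm:
λ = hc/E = 1239.84 eV·nm / 18.0805 eV
λ = 68.57 nm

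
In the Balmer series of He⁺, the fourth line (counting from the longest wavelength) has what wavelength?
102.52 nm

The lines of a series are numbered from the longest wavelength (smallest ΔE) outward; the fourth line is the transition from n = n_f + 4 to n_f.
The Balmer series has all transitions ending at n_f = 2.

For He⁺ (Z = 2), the fourth line (δ-line) is the jump from n = 6 to n = 2:
E_6 = -13.6057 × 2² / 6² = -1.51174 eV
E_2 = -13.6057 × 2² / 2² = -13.60570 eV
ΔE = E_6 - E_2 = 12.09396 eV

λ = hc/E = 1239.84 eV·nm / 12.09396 eV
λ = 102.52 nm

This is the δ-line of the Balmer series in He⁺.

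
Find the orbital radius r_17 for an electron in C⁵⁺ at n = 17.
2.5489 nm (or 25.4887 Å)

The Bohr radius formula is:
r_n = n² a₀ / Z

where a₀ = 0.0529177 nm is the Bohr radius.

For C⁵⁺ (Z = 6) at n = 17:
r_17 = 17² × 0.0529177 nm / 6
r_17 = 289 × 0.0529177 nm / 6
r_17 = 15.29322 nm / 6
r_17 = 2.5489 nm

The electron orbits at approximately 2.5489 nm from the nucleus.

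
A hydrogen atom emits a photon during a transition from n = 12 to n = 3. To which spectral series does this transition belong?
Paschen series

The spectral series in hydrogen are named based on the final (lower) energy level:
- Lyman series: n_final = 1 (ultraviolet)
- Balmer series: n_final = 2 (visible/near-UV)
- Paschen series: n_final = 3 (infrared)
- Brackett series: n_final = 4 (infrared)
- Pfund series: n_final = 5 (far infrared)

Since this transition ends at n = 3, it belongs to the Paschen series.

For reference, this 12 → 3 line has photon energy
ΔE = 13.6057 eV × (1/3² - 1/12²) = 1.41726042 eV,
corresponding to wavelength λ = hc/ΔE = 1239.84 eV·nm / 1.41726042 eV = 874.8145 nm in the infrared region.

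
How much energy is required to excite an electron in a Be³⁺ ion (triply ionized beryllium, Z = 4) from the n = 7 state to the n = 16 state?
3.5923 eV

The energy levels of a hydrogen-like atom are E_n = -13.6057 Z² eV / n².

Energy at n = 7: E_7 = -13.6057 × 4² / 7² = -4.4426776 eV
Energy at n = 16: E_16 = -13.6057 × 4² / 16² = -0.8503563 eV

The excitation energy is the difference:
ΔE = E_16 - E_7
ΔE = -0.8503563 - (-4.4426776)
ΔE = 3.5923 eV

Since this is positive, energy must be absorbed (photon absorption).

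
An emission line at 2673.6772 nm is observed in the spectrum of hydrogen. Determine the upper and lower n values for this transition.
n = 13 → n = 5

First, find the photon energy from the wavelength (hc = 1239.84 eV·nm):
E = hc/λ = 1239.84 eV·nm / 2673.6772 nm = 0.46372090 eV

The energy levels of hydrogen satisfy E_n = -13.6057 / n² eV, so an emission n_i → n_f releases
ΔE = 13.6057 × (1/n_f² − 1/n_i²) eV.

Setting ΔE equal to the photon energy:
1/n_f² − 1/n_i² = 0.46372090 / 13.6057 = 0.034082840

Since 1/n_i² must be positive, we need 1/n_f² > 0.034082840, i.e. n_f ≤ 5. For each allowed n_f, solve n_i = (1/n_f² − 0.034082840)^(−1/2) and check whether it is a whole number:
  n_f = 1: 1/n_i² = 1.000000000 − 0.034082840 = 0.965917160 → n_i = 1.017  (not an integer) ✗
  n_f = 2: 1/n_i² = 0.250000000 − 0.034082840 = 0.215917160 → n_i = 2.152  (not an integer) ✗
  n_f = 3: 1/n_i² = 0.111111111 − 0.034082840 = 0.077028271 → n_i = 3.603  (not an integer) ✗
  n_f = 4: 1/n_i² = 0.062500000 − 0.034082840 = 0.028417160 → n_i = 5.932  (not an integer) ✗
  n_f = 5: 1/n_i² = 0.040000000 − 0.034082840 = 0.005917160 → n_i = 13.000  → integer, n_i = 13 ✓

Only n_f = 5 gives an integer upper level, n_i = 13.

The transition is from n = 13 to n = 5 (emission).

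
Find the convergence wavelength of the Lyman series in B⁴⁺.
3.65 nm

The series limit corresponds to the transition from n = ∞ to n = 1.
This is the highest energy (shortest wavelength) transition in the Lyman series.

E_∞ = 0 eV
E_1 = -13.6057 × 5² / 1² = -340.1425 eV

Energy at series limit:
ΔE = E_∞ - E_1 = 0 - (-340.1425) = 340.1425 eV
λ = hc/E = 1239.84 eV·nm / 340.1425 eV = 3.65 nm

This energy equals the ionization energy from the n = 1 state of B⁴⁺.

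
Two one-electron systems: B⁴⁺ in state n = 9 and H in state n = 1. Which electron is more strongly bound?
H at n = 1 (E = -13.60570 eV)

Using E_n = -13.6057 Z² / n² eV:

B⁴⁺ (Z = 5) at n = 9:
E = -13.6057 × 5² / 9² = -13.6057 × 25 / 81 = -4.19929012 eV

H (Z = 1) at n = 1:
E = -13.6057 × 1² / 1² = -13.6057 × 1 / 1 = -13.60570000 eV

Since -13.60570000 eV < -4.19929012 eV,
H at n = 1 is more tightly bound (requires more energy to ionize).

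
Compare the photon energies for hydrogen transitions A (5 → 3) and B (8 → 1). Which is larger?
8 → 1

Calculate the energy for each transition:

Transition 5 → 3:
ΔE₁ = |E_3 - E_5| = |-13.6057/3² - (-13.6057/5²)|
ΔE₁ = |-1.511744444444 - (-0.544228000000)| = 0.967516444 eV

Transition 8 → 1:
ΔE₂ = |E_1 - E_8| = |-13.6057/1² - (-13.6057/8²)|
ΔE₂ = |-13.605700000000 - (-0.212589062500)| = 13.393110938 eV

Since 13.393110938 eV > 0.967516444 eV, the transition 8 → 1 emits the more energetic photon.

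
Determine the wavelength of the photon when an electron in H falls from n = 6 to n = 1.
93.730128 nm

First, find the transition energy using E_n = -13.6057 / n² eV:
E_6 = -13.6057 / 6² = -0.37793611 eV
E_1 = -13.6057 / 1² = -13.60570000 eV

Photon energy: |ΔE| = |E_1 - E_6| = 13.22776389 eV

Convert to wavelength using E = hc/λ with hc = 1239.84 eV·nm:
λ = hc/E = 1239.84 eV·nm / 13.22776389 eV
λ = 93.730128 nm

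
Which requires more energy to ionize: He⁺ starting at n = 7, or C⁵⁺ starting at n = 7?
C⁵⁺ at n = 7 (E = -9.996 eV)

Using E_n = -13.6057 Z² / n² eV:

He⁺ (Z = 2) at n = 7:
E = -13.6057 × 2² / 7² = -13.6057 × 4 / 49 = -1.110669 eV

C⁵⁺ (Z = 6) at n = 7:
E = -13.6057 × 6² / 7² = -13.6057 × 36 / 49 = -9.996024 eV

Since -9.996024 eV < -1.110669 eV,
C⁵⁺ at n = 7 is more tightly bound (requires more energy to ionize).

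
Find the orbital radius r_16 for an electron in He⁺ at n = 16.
6.7735 nm (or 67.7347 Å)

The Bohr radius formula is:
r_n = n² a₀ / Z

where a₀ = 0.0529177 nm is the Bohr radius.

For He⁺ (Z = 2) at n = 16:
r_16 = 16² × 0.0529177 nm / 2
r_16 = 256 × 0.0529177 nm / 2
r_16 = 13.54693 nm / 2
r_16 = 6.7735 nm

The electron orbits at approximately 6.7735 nm from the nucleus.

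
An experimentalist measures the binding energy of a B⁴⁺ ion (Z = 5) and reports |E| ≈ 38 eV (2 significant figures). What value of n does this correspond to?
n = 3

The exact energy levels follow E_n = -13.6057 Z² / n² eV with Z = 5.

The measured value (-38 eV) is reported to only 2 significant figures, so we must test candidate n values and see which one matches to that precision.

Candidate energies:
  n = 1:  E = -13.6057 × 5² / 1² = -340.14250 eV
  n = 2:  E = -13.6057 × 5² / 2² = -85.03563 eV
  n = 3:  E = -13.6057 × 5² / 3² = -37.79361 eV  ← matches
  n = 4:  E = -13.6057 × 5² / 4² = -21.25891 eV
  n = 5:  E = -13.6057 × 5² / 5² = -13.60570 eV

Checking against the measurement of -38 eV (2 sig figs), only n = 3 agrees:
E_3 = -37.79361 eV, which rounds to -38 eV ✓

Therefore n = 3.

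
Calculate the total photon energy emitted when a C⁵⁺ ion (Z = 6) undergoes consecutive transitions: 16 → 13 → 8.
5.7399 eV

The energy levels of C⁵⁺ are E_n = -13.6057 × 6² / n² eV.

First transition (16 → 13):
ΔE₁ = |E_13 - E_16|
ΔE₁ = |-2.8982556213 - (-1.9133015625)| = 0.9849541 eV

Second transition (13 → 8):
ΔE₂ = |E_8 - E_13|
ΔE₂ = |-7.6532062500 - (-2.8982556213)| = 4.7549506 eV

Total energy released:
E_total = ΔE₁ + ΔE₂ = 0.9849541 + 4.7549506 = 5.7399 eV

Note: This equals the direct transition 16 → 8: 5.7399 eV ✓
Energy is conserved regardless of the path taken.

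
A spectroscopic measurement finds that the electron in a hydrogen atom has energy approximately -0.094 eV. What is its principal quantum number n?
n = 12

The exact energy levels follow E_n = -13.6057 eV / n².

The measured value (-0.094 eV) is reported to only 2 significant figures, so we must test candidate n values and see which one matches to that precision.

Candidate energies:
  n = 10:  E = -13.6057/10² = -0.13606 eV
  n = 11:  E = -13.6057/11² = -0.11244 eV
  n = 12:  E = -13.6057/12² = -0.09448 eV  ← matches
  n = 13:  E = -13.6057/13² = -0.08051 eV
  n = 14:  E = -13.6057/14² = -0.06942 eV

Checking against the measurement of -0.094 eV (2 sig figs), only n = 12 agrees:
E_12 = -0.09448 eV, which rounds to -0.094 eV ✓

Therefore n = 12.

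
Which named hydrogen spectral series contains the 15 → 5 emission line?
Pfund series

The spectral series in hydrogen are named based on the final (lower) energy level:
- Lyman series: n_final = 1 (ultraviolet)
- Balmer series: n_final = 2 (visible/near-UV)
- Paschen series: n_final = 3 (infrared)
- Brackett series: n_final = 4 (infrared)
- Pfund series: n_final = 5 (far infrared)

Since this transition ends at n = 5, it belongs to the Pfund series.

For reference, this 15 → 5 line has photon energy
ΔE = 13.6057 eV × (1/5² - 1/15²) = 0.48375822222 eV,
corresponding to wavelength λ = hc/ΔE = 1239.84 eV·nm / 0.48375822222 eV = 2562.93318 nm in the far infrared region.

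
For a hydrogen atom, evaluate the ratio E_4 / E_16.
16.00000

Using E_n = -13.6057 Z² / n² eV with Z = 1:

E_4 = -13.6057 / 4² = -13.6057 / 16 = -0.85035625000 eV
E_16 = -13.6057 / 16² = -13.6057 / 256 = -0.05314726563 eV

The ratio is:
E_4/E_16 = (-0.85035625000) / (-0.05314726563)
E_4/E_16 = (-13.6057/16) / (-13.6057/256)
E_4/E_16 = 256/16
E_4/E_16 = 16.00000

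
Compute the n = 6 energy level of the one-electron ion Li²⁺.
-3.40 eV

For hydrogen-like ions, the energy levels scale with Z²:
E_n = -13.6057 Z² / n² eV

For Li²⁺ (Z = 3) at n = 6:
E_6 = -13.6057 × 3² / 6²
E_6 = -13.6057 × 9 / 36
E_6 = -122.4513 / 36
E_6 = -3.40 eV

The energy is 9 times more negative than hydrogen at the same n due to the stronger nuclear charge.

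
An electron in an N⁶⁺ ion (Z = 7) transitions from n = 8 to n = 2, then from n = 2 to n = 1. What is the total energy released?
656.2624 eV

The energy levels of N⁶⁺ are E_n = -13.6057 × 7² / n² eV.

First transition (8 → 2):
ΔE₁ = |E_2 - E_8|
ΔE₁ = |-166.6698250000 - (-10.4168640625)| = 156.2529609 eV

Second transition (2 → 1):
ΔE₂ = |E_1 - E_2|
ΔE₂ = |-666.6793000000 - (-166.6698250000)| = 500.0094750 eV

Total energy released:
E_total = ΔE₁ + ΔE₂ = 156.2529609 + 500.0094750 = 656.2624 eV

Note: This equals the direct transition 8 → 1: 656.2624 eV ✓
Energy is conserved regardless of the path taken.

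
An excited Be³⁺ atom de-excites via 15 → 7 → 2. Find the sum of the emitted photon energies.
53.46 eV

The energy levels of Be³⁺ are E_n = -13.6057 × 4² / n² eV.

First transition (15 → 7):
ΔE₁ = |E_7 - E_15|
ΔE₁ = |-4.44267755 - (-0.96751644)| = 3.47516 eV

Second transition (7 → 2):
ΔE₂ = |E_2 - E_7|
ΔE₂ = |-54.42280000 - (-4.44267755)| = 49.98012 eV

Total energy released:
E_total = ΔE₁ + ΔE₂ = 3.47516 + 49.98012 = 53.46 eV

Note: This equals the direct transition 15 → 2: 53.46 eV ✓
Energy is conserved regardless of the path taken.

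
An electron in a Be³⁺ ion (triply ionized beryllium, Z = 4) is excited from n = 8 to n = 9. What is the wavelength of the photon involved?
1736.76413 nm

First, find the transition energy using E_n = -13.6057 Z² / n² eV:
E_8 = -13.6057 × 4² / 8² = -3.40142500000 eV
E_9 = -13.6057 × 4² / 9² = -2.68754567901 eV

Photon energy: |ΔE| = |E_9 - E_8| = 0.71387932099 eV

Convert to wavelength using E = hc/λ with hc = 1239.84 eV·nm:
λ = hc/E = 1239.84 eV·nm / 0.71387932099 eV
λ = 1736.76413 nm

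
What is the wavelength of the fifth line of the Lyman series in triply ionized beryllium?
5.85813 nm

The lines of a series are numbered from the longest wavelength (smallest ΔE) outward; the fifth line is the transition from n = n_f + 5 to n_f.
The Lyman series has all transitions ending at n_f = 1.

For Be³⁺ (Z = 4), the fifth line (ε-line) is the jump from n = 6 to n = 1:
E_6 = -13.6057 × 4² / 6² = -6.0469778 eV
E_1 = -13.6057 × 4² / 1² = -217.6912000 eV
ΔE = E_6 - E_1 = 211.6442222 eV

λ = hc/E = 1239.84 eV·nm / 211.6442222 eV
λ = 5.85813 nm

This is the ε-line of the Lyman series in Be³⁺.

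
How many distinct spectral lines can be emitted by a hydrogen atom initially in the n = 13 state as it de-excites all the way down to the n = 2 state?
66

The electron can occupy levels n = 2, 3, ..., 13 during de-excitation — that is m = 13 - 2 + 1 = 12 distinct levels.

The number of distinct spectral lines equals the number of ways to choose 2 of these m levels (each pair gives one possible emission transition):

Number of lines = m(m-1)/2 = 12×11/2 = 66

These correspond to all possible transitions between the 12 levels:
13 → 12, 13 → 11, 13 → 10, 13 → 9, 13 → 8, 13 → 7, 13 → 6, 13 → 5...

Each transition produces a photon with a unique energy (and thus wavelength). This count does not depend on Z.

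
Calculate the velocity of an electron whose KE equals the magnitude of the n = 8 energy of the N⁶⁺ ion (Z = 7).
1.9142e+06 m/s (or 0.64% of c)

The binding energy at n = 8 for N⁶⁺ is:
E_8 = -13.6057 × 7²/8² = -10.416864 eV
|E_8| = 10.416864 eV

Convert to Joules:
KE = 10.416864 eV × (1.602177 × 10⁻¹⁹ J/eV) = 1.668966e-18 J

Using KE = ½mv²:
v = √(2·KE/m_e)
v = √(2 × 1.668966e-18 J / 9.10938 × 10⁻³¹ kg)
v = 1.9142e+06 m/s

This is approximately 0.64% the speed of light.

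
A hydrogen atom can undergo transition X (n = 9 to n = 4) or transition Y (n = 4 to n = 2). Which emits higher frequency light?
4 → 2

Calculate the energy for each transition:

Transition 9 → 4:
ΔE₁ = |E_4 - E_9| = |-13.6057/4² - (-13.6057/9²)|
ΔE₁ = |-0.85035625000 - (-0.16797160494)| = 0.68238465 eV

Transition 4 → 2:
ΔE₂ = |E_2 - E_4| = |-13.6057/2² - (-13.6057/4²)|
ΔE₂ = |-3.40142500000 - (-0.85035625000)| = 2.55106875 eV

Since 2.55106875 eV > 0.68238465 eV, the transition 4 → 2 emits the more energetic photon.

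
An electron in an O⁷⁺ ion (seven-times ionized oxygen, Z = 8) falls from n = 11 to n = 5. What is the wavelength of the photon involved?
44.866162 nm

First, find the transition energy using E_n = -13.6057 Z² / n² eV:
E_11 = -13.6057 × 8² / 11² = -7.19640331 eV
E_5 = -13.6057 × 8² / 5² = -34.83059200 eV

Photon energy: |ΔE| = |E_5 - E_11| = 27.63418869 eV

Convert to wavelength using E = hc/λ with hc = 1239.84 eV·nm:
λ = hc/E = 1239.84 eV·nm / 27.63418869 eV
λ = 44.866162 nm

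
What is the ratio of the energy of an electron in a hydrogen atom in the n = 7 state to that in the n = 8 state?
1.306122

Using E_n = -13.6057 Z² / n² eV with Z = 1:

E_7 = -13.6057 / 7² = -13.6057 / 49 = -0.277667346939 eV
E_8 = -13.6057 / 8² = -13.6057 / 64 = -0.212589062500 eV

The ratio is:
E_7/E_8 = (-0.277667346939) / (-0.212589062500)
E_7/E_8 = (-13.6057/49) / (-13.6057/64)
E_7/E_8 = 64/49
E_7/E_8 = 1.306122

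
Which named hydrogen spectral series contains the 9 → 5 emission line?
Pfund series

The spectral series in hydrogen are named based on the final (lower) energy level:
- Lyman series: n_final = 1 (ultraviolet)
- Balmer series: n_final = 2 (visible/near-UV)
- Paschen series: n_final = 3 (infrared)
- Brackett series: n_final = 4 (infrared)
- Pfund series: n_final = 5 (far infrared)

Since this transition ends at n = 5, it belongs to the Pfund series.

For reference, this 9 → 5 line has photon energy
ΔE = 13.6057 eV × (1/5² - 1/9²) = 0.376256395 eV,
corresponding to wavelength λ = hc/ΔE = 1239.84 eV·nm / 0.376256395 eV = 3295.200 nm in the far infrared region.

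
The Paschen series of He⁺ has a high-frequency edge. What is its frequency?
1.4622e+15 Hz

The series limit corresponds to the transition from n = ∞ to n = 3.
This is the highest energy (shortest wavelength) transition in the Paschen series.

E_∞ = 0 eV
E_3 = -13.6057 × 2² / 3² = -6.04697778 eV

Energy at series limit:
ΔE = E_∞ - E_3 = 0 - (-6.04697778) = 6.04697778 eV
E = 6.04697778 eV × (1.602177 × 10⁻¹⁹ J/eV) = 9.688329e-19 J
f = E/h = 9.688329e-19 J / (6.62607 × 10⁻³⁴ J·s) = 1.4622e+15 Hz

This energy equals the ionization energy from the n = 3 state of He⁺.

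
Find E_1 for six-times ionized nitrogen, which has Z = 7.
-666.68 eV

For hydrogen-like ions, the energy levels scale with Z²:
E_n = -13.6057 Z² / n² eV

For N⁶⁺ (Z = 7) at n = 1:
E_1 = -13.6057 × 7² / 1²
E_1 = -13.6057 × 49 / 1
E_1 = -666.6793 / 1
E_1 = -666.68 eV

The energy is 49 times more negative than hydrogen at the same n due to the stronger nuclear charge.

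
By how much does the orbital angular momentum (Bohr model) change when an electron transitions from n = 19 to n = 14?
5.273e-34 J·s (or 5ℏ)

In the Bohr model, L_n = nℏ where ℏ = 1.05457e-34 J·s.

L_19 = 19ℏ = 2.00368e-33 J·s
L_14 = 14ℏ = 1.47640e-33 J·s

ΔL = L_19 - L_14 = (19 - 14)ℏ = 5ℏ
ΔL = 5 × 1.05457e-34 J·s = 5.273e-34 J·s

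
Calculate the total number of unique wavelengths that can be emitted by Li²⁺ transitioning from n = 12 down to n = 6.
21

The electron can occupy levels n = 6, 7, ..., 12 during de-excitation — that is m = 12 - 6 + 1 = 7 distinct levels.

The number of distinct spectral lines equals the number of ways to choose 2 of these m levels (each pair gives one possible emission transition):

Number of lines = m(m-1)/2 = 7×6/2 = 21

These correspond to all possible transitions between the 7 levels:
12 → 11, 12 → 10, 12 → 9, 12 → 8, 12 → 7, 12 → 6, 11 → 10, 11 → 9...

Each transition produces a photon with a unique energy (and thus wavelength). This count does not depend on Z.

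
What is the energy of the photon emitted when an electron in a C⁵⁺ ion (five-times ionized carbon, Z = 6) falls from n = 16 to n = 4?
28.700 eV

The energy levels are E_n = -13.6057 Z² eV / n².

Energy at n = 16: E_16 = -13.6057 × 6² / 16² = -1.913302 eV
Energy at n = 4: E_4 = -13.6057 × 6² / 4² = -30.612825 eV

For emission (electron falling to lower state), the photon energy is:
E_photon = E_16 - E_4 = |-1.913302 - (-30.612825)|
E_photon = 28.700 eV

This energy is carried away by the emitted photon.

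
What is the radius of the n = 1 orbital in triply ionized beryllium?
0.0132 nm (or 0.1323 Å)

The Bohr radius formula is:
r_n = n² a₀ / Z

where a₀ = 0.0529177 nm is the Bohr radius.

For Be³⁺ (Z = 4) at n = 1:
r_1 = 1² × 0.0529177 nm / 4
r_1 = 1 × 0.0529177 nm / 4
r_1 = 0.05292 nm / 4
r_1 = 0.0132 nm

The electron orbits at approximately 0.0132 nm from the nucleus.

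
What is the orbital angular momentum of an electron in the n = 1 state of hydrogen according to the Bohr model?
1.055e-34 J·s (or 1ℏ)

In the Bohr model, angular momentum is quantized:
L = nℏ

where ℏ = h/(2π) = 1.05457e-34 J·s

For n = 1:
L = 1 × 1.05457e-34 J·s
L = 1.055e-34 J·s

This can also be written as L = 1ℏ.
The angular momentum is an integer multiple of the reduced Planck constant.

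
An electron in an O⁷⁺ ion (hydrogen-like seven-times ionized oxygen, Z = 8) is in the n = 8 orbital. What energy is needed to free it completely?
13.6057 eV

The ionization energy is the energy needed to remove the electron completely (n → ∞).

For a hydrogen-like ion with Z = 8, E_n = -13.6057 Z² / n² eV.

At n = 8: E_8 = -13.6057 × 8² / 8² = -13.6057000 eV
At n = ∞: E_∞ = 0 eV

Ionization energy = E_∞ - E_8 = 0 - (-13.6057000) = 13.6057000 eV
Ionization energy ≈ 13.6057 eV

This is also called the binding energy of the electron in state n = 8.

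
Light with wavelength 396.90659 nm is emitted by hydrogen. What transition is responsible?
n = 7 → n = 2

First, find the photon energy from the wavelength (hc = 1239.84 eV·nm):
E = hc/λ = 1239.84 eV·nm / 396.90659 nm = 3.1237577 eV

The energy levels of hydrogen satisfy E_n = -13.6057 / n² eV, so an emission n_i → n_f releases
ΔE = 13.6057 × (1/n_f² − 1/n_i²) eV.

Setting ΔE equal to the photon energy:
1/n_f² − 1/n_i² = 3.1237577 / 13.6057 = 0.22959184

Since 1/n_i² must be positive, we need 1/n_f² > 0.22959184, i.e. n_f ≤ 2. For each allowed n_f, solve n_i = (1/n_f² − 0.22959184)^(−1/2) and check whether it is a whole number:
  n_f = 1: 1/n_i² = 1.00000000 − 0.22959184 = 0.77040816 → n_i = 1.139  (not an integer) ✗
  n_f = 2: 1/n_i² = 0.25000000 − 0.22959184 = 0.02040816 → n_i = 7.000  → integer, n_i = 7 ✓

Only n_f = 2 gives an integer upper level, n_i = 7.

The transition is from n = 7 to n = 2 (emission).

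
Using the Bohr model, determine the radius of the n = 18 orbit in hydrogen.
17.1453 nm (or 171.4533 Å)

The Bohr radius formula is:
r_n = n² a₀ / Z

where a₀ = 0.0529177 nm is the Bohr radius.

For H (Z = 1) at n = 18:
r_18 = 18² × 0.0529177 nm / 1
r_18 = 324 × 0.0529177 nm / 1
r_18 = 17.14533 nm / 1
r_18 = 17.1453 nm

The electron orbits at approximately 17.1453 nm from the nucleus.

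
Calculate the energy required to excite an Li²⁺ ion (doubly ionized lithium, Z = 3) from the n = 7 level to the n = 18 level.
2.12 eV

The energy levels of a hydrogen-like atom are E_n = -13.6057 Z² eV / n².

Energy at n = 7: E_7 = -13.6057 × 3² / 7² = -2.49901 eV
Energy at n = 18: E_18 = -13.6057 × 3² / 18² = -0.37794 eV

The excitation energy is the difference:
ΔE = E_18 - E_7
ΔE = -0.37794 - (-2.49901)
ΔE = 2.12 eV

Since this is positive, energy must be absorbed (photon absorption).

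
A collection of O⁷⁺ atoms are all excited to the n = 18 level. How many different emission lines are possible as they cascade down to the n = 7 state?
66

The electron can occupy levels n = 7, 8, ..., 18 during de-excitation — that is m = 18 - 7 + 1 = 12 distinct levels.

The number of distinct spectral lines equals the number of ways to choose 2 of these m levels (each pair gives one possible emission transition):

Number of lines = m(m-1)/2 = 12×11/2 = 66

These correspond to all possible transitions between the 12 levels:
18 → 17, 18 → 16, 18 → 15, 18 → 14, 18 → 13, 18 → 12, 18 → 11, 18 → 10...

Each transition produces a photon with a unique energy (and thus wavelength). This count does not depend on Z.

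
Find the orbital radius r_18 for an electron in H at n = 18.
17.1453 nm (or 171.4533 Å)

The Bohr radius formula is:
r_n = n² a₀ / Z

where a₀ = 0.0529177 nm is the Bohr radius.

For H (Z = 1) at n = 18:
r_18 = 18² × 0.0529177 nm / 1
r_18 = 324 × 0.0529177 nm / 1
r_18 = 17.14533 nm / 1
r_18 = 17.1453 nm

The electron orbits at approximately 17.1453 nm from the nucleus.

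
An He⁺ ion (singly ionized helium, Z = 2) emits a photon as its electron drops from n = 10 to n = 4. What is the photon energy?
2.85720 eV

The energy levels are E_n = -13.6057 Z² eV / n².

Energy at n = 10: E_10 = -13.6057 × 2² / 10² = -0.54422800 eV
Energy at n = 4: E_4 = -13.6057 × 2² / 4² = -3.40142500 eV

For emission (electron falling to lower state), the photon energy is:
E_photon = E_10 - E_4 = |-0.54422800 - (-3.40142500)|
E_photon = 2.85720 eV

This energy is carried away by the emitted photon.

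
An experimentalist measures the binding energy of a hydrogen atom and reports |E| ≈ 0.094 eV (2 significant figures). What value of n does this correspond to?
n = 12

The exact energy levels follow E_n = -13.6057 eV / n².

The measured value (-0.094 eV) is reported to only 2 significant figures, so we must test candidate n values and see which one matches to that precision.

Candidate energies:
  n = 10:  E = -13.6057/10² = -0.13606 eV
  n = 11:  E = -13.6057/11² = -0.11244 eV
  n = 12:  E = -13.6057/12² = -0.09448 eV  ← matches
  n = 13:  E = -13.6057/13² = -0.08051 eV
  n = 14:  E = -13.6057/14² = -0.06942 eV

Checking against the measurement of -0.094 eV (2 sig figs), only n = 12 agrees:
E_12 = -0.09448 eV, which rounds to -0.094 eV ✓

Therefore n = 12.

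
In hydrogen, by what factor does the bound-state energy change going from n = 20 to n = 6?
11.111

Using E_n = -13.6057 Z² / n² eV with Z = 1:

E_6 = -13.6057 / 6² = -13.6057 / 36 = -0.377936111 eV
E_20 = -13.6057 / 20² = -13.6057 / 400 = -0.034014250 eV

The ratio is:
E_6/E_20 = (-0.377936111) / (-0.034014250)
E_6/E_20 = (-13.6057/36) / (-13.6057/400)
E_6/E_20 = 400/36
E_6/E_20 = 11.111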